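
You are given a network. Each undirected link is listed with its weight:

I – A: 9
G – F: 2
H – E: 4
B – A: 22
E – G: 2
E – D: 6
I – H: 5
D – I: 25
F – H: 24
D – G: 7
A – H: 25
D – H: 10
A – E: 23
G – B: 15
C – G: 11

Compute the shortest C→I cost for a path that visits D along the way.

33

Shortest C→D: C → G → D = 18
Shortest D→I: D → H → I = 15
Total via D: 18 + 15 = 33.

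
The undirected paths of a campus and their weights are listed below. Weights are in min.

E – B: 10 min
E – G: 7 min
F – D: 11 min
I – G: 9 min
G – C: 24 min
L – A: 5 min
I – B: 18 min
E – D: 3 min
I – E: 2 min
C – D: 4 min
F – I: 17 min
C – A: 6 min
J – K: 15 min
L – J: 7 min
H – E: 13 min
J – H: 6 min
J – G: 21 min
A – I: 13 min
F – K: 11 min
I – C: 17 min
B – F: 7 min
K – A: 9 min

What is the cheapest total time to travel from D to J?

Shortest distances from D:
D: 0
E: 3  (via D)
C: 4  (via D)
I: 5  (via E)
A: 10  (via C)
G: 10  (via E)
F: 11  (via D)
B: 13  (via E)
L: 15  (via A)
H: 16  (via E)
K: 19  (via A)
J: 22  (via L)
Shortest route: D → C → A → L → J = 22 min.

22 min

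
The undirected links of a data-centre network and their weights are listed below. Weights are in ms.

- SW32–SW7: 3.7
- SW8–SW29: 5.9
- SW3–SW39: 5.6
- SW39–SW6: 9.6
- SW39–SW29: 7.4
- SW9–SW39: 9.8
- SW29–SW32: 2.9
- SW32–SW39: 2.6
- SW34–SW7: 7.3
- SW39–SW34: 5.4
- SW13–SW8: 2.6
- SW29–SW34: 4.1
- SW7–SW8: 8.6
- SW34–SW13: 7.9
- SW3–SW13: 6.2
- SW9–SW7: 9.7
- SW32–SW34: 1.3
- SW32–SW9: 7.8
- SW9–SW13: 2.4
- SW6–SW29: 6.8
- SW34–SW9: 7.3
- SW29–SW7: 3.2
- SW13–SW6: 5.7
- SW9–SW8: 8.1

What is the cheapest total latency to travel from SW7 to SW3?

11.9 ms

Settle nodes by increasing distance from SW7:
SW7: 0
SW29: 3.2  (via SW7)
SW32: 3.7  (via SW7)
SW34: 5  (via SW32)
SW39: 6.3  (via SW32)
SW8: 8.6  (via SW7)
SW9: 9.7  (via SW7)
SW6: 10  (via SW29)
SW13: 11.2  (via SW8)
SW3: 11.9  (via SW39)
Shortest route: SW7 → SW32 → SW39 → SW3 = 11.9 ms.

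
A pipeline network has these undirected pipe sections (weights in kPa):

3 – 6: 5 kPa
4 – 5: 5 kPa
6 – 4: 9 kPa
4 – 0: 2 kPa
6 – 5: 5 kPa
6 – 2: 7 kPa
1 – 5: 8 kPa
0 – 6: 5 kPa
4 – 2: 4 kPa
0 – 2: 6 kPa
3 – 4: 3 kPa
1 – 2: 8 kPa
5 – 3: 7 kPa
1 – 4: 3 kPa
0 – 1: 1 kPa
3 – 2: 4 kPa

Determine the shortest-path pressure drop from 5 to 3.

7 kPa

Shortest distances from 5:
5: 0
4: 5  (via 5)
6: 5  (via 5)
0: 7  (via 4)
3: 7  (via 5)
Shortest route: 5–3 = 7 kPa.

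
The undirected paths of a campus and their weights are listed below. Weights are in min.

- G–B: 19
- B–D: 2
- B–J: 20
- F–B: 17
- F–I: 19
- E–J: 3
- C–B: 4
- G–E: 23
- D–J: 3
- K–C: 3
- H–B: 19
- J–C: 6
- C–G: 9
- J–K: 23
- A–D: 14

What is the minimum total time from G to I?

Enumerating some paths:
G → B → F → I: 19+17+19 = 55
G → C → J → D → B → F → I: 9+6+3+2+17+19 = 56
G → C → B → F → I: 9+4+17+19 = 49
The minimum is 49 min via G → C → B → F → I.

49 min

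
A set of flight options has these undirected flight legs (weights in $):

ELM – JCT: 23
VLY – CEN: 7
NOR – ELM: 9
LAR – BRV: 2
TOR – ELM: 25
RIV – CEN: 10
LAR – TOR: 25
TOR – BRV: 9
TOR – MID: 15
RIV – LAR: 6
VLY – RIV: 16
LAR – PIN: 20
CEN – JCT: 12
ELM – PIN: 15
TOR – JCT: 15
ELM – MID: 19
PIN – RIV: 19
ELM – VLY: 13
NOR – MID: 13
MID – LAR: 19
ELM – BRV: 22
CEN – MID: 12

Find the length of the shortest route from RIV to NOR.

$35

Settle nodes by increasing distance from RIV:
RIV: 0
LAR: 6  (via RIV)
BRV: 8  (via LAR)
CEN: 10  (via RIV)
VLY: 16  (via RIV)
TOR: 17  (via BRV)
PIN: 19  (via RIV)
MID: 22  (via CEN)
JCT: 22  (via CEN)
ELM: 29  (via VLY)
NOR: 35  (via MID)
Shortest route: RIV–CEN–MID–NOR = $35.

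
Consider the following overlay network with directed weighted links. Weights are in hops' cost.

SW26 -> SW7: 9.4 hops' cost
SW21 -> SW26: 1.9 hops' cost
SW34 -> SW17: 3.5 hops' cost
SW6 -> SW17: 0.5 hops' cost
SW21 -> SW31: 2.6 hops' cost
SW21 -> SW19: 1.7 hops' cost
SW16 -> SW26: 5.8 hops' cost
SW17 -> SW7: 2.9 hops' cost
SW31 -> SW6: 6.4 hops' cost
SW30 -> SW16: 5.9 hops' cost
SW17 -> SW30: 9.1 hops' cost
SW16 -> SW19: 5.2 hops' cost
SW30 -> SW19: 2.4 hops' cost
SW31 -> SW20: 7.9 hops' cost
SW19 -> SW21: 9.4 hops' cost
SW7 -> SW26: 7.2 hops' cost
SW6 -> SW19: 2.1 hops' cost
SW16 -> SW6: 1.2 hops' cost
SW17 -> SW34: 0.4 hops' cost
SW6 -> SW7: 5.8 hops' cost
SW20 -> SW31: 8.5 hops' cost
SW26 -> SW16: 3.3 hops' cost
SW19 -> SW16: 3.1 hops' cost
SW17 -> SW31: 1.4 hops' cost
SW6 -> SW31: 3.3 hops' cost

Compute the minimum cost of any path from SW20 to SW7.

Settle nodes by increasing distance from SW20:
SW20: 0
SW31: 8.5  (via SW20)
SW6: 14.9  (via SW31)
SW17: 15.4  (via SW6)
SW34: 15.8  (via SW17)
SW19: 17  (via SW6)
SW7: 18.3  (via SW17)
Shortest route: SW20–SW31–SW6–SW17–SW7 = 18.3 hops' cost.

18.3 hops' cost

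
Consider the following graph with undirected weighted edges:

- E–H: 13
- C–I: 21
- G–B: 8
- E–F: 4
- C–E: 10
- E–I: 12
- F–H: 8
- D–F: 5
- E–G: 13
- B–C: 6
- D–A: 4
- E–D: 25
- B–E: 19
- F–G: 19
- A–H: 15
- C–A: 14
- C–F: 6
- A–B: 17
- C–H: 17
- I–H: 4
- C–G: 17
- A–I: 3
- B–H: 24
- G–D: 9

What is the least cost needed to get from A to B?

Running Dijkstra from A:
A: 0
I: 3  (via A)
D: 4  (via A)
H: 7  (via I)
F: 9  (via D)
E: 13  (via F)
G: 13  (via D)
C: 14  (via A)
B: 17  (via A)
Shortest route: A–B = 17.

17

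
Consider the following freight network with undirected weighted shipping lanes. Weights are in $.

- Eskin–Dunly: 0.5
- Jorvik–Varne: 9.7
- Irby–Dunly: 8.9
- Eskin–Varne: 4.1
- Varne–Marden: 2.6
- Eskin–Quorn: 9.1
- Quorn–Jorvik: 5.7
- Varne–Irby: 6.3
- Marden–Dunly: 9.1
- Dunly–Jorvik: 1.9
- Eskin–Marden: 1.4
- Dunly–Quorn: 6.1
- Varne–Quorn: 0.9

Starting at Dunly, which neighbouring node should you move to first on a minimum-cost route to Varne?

Candidate routes:
Dunly → Eskin → Marden → Varne: 0.5+1.4+2.6 = 4.5
Dunly → Eskin → Varne: 0.5+4.1 = 4.6
Dunly → Quorn → Varne: 6.1+0.9 = 7
The minimum is $4.5 via Dunly → Eskin → Marden → Varne.
So from Dunly the first move is to Eskin.

Eskin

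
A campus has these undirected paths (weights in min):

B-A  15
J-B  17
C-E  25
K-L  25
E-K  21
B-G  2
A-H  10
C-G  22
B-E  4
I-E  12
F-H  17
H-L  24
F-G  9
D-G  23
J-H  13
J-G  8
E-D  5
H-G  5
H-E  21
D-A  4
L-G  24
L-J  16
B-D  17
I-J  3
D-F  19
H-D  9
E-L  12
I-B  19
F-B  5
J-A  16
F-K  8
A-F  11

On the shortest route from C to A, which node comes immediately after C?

Compare a few routes:
C → G → B → E → D → A: 22+2+4+5+4 = 37
C → G → H → A: 22+5+10 = 37
C → E → D → A: 25+5+4 = 34
The minimum is 34 min via C → E → D → A.
So from C the first move is to E.

E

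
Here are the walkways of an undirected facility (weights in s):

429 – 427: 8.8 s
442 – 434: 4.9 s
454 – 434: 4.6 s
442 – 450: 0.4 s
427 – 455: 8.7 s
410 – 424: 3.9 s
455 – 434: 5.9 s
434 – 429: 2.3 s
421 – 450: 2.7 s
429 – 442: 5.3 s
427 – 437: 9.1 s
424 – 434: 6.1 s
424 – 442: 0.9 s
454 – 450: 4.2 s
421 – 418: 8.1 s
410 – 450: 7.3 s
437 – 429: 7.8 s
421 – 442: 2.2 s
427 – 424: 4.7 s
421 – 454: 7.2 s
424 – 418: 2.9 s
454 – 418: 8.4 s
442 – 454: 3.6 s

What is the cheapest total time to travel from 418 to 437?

Settle nodes by increasing distance from 418:
418: 0
424: 2.9  (via 418)
442: 3.8  (via 424)
450: 4.2  (via 442)
421: 6  (via 442)
410: 6.8  (via 424)
454: 7.4  (via 442)
427: 7.6  (via 424)
434: 8.7  (via 442)
429: 9.1  (via 442)
455: 14.6  (via 434)
437: 16.7  (via 427)
Shortest route: 418–424–427–437 = 16.7 s.

16.7 s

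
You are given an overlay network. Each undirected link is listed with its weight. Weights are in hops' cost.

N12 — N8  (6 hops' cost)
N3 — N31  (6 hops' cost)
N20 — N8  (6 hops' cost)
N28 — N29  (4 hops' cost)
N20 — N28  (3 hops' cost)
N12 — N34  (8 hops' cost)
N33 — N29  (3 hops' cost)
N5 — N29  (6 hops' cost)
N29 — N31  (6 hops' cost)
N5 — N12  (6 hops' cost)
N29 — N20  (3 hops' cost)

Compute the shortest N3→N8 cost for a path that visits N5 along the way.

30 hops' cost

Best N3 to N5: N3 → N31 → N29 → N5 costing 18
Best N5 to N8: N5 → N12 → N8 costing 12
Total via N5: 18 + 12 = 30 hops' cost.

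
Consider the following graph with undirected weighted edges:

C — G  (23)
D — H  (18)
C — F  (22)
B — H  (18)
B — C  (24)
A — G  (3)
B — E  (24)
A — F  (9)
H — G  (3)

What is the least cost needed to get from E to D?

Shortest distances from E:
E: 0
B: 24  (via E)
H: 42  (via B)
G: 45  (via H)
A: 48  (via G)
C: 48  (via B)
F: 57  (via A)
D: 60  (via H)
Shortest route: E → B → H → D = 60.

60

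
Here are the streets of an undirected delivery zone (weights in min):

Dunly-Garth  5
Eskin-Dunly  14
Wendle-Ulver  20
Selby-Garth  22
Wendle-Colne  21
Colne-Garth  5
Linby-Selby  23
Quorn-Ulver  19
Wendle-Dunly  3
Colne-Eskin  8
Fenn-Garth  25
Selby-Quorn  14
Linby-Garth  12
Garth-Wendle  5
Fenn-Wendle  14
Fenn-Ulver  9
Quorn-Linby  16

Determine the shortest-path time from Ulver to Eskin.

37 min

Running Dijkstra from Ulver:
Ulver: 0
Fenn: 9  (via Ulver)
Quorn: 19  (via Ulver)
Wendle: 20  (via Ulver)
Dunly: 23  (via Wendle)
Garth: 25  (via Wendle)
Colne: 30  (via Garth)
Selby: 33  (via Quorn)
Linby: 35  (via Quorn)
Eskin: 37  (via Dunly)
Shortest route: Ulver → Wendle → Dunly → Eskin = 37 min.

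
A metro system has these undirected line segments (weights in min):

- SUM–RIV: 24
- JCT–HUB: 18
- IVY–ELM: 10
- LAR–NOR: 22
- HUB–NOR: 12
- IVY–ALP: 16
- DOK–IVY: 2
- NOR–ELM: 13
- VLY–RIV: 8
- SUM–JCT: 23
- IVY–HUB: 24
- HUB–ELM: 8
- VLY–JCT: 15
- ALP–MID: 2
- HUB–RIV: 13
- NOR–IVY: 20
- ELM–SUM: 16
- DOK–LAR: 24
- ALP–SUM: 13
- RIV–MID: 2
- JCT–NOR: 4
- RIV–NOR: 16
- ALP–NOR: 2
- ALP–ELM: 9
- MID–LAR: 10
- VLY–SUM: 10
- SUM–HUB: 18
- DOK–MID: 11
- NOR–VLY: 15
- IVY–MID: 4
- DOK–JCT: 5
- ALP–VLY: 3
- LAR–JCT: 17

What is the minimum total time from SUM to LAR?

25 min

Settle nodes by increasing distance from SUM:
SUM: 0
VLY: 10  (via SUM)
ALP: 13  (via SUM)
NOR: 15  (via ALP)
MID: 15  (via ALP)
ELM: 16  (via SUM)
RIV: 17  (via MID)
HUB: 18  (via SUM)
JCT: 19  (via NOR)
IVY: 19  (via MID)
DOK: 21  (via IVY)
LAR: 25  (via MID)
Shortest route: SUM → ALP → MID → LAR = 25 min.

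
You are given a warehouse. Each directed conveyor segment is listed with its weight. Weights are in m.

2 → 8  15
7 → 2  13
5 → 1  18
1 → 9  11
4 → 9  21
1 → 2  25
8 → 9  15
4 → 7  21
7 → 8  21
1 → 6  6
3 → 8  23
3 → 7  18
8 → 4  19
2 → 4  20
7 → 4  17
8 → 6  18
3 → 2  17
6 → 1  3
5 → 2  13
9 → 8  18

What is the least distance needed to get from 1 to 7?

Compare a few routes:
1–2–8–4–7: 25+15+19+21 = 80
1–2–4–7: 25+20+21 = 66
1–9–8–4–7: 11+18+19+21 = 69
The minimum is 66 m via 1–2–4–7.

66 m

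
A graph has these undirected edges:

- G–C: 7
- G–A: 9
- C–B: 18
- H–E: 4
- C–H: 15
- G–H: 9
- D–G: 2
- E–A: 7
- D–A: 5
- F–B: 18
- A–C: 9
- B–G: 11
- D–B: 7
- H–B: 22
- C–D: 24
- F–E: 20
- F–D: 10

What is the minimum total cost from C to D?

9

Running Dijkstra from C:
C: 0
G: 7  (via C)
A: 9  (via C)
D: 9  (via G)
Shortest route: C–G–D = 9.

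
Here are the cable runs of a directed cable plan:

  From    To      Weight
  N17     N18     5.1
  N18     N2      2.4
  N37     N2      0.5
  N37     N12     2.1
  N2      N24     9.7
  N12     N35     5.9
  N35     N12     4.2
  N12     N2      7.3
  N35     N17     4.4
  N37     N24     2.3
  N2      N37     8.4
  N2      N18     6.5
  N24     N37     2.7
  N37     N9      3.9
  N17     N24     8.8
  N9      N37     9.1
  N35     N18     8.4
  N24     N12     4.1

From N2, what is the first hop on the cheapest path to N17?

N37

Compare a few routes:
N2 - N24 - N37 - N12 - N35 - N17: 9.7+2.7+2.1+5.9+4.4 = 24.8
N2 - N24 - N12 - N35 - N17: 9.7+4.1+5.9+4.4 = 24.1
N2 - N37 - N12 - N35 - N17: 8.4+2.1+5.9+4.4 = 20.8
The minimum is 20.8 via N2 - N37 - N12 - N35 - N17.
So from N2 the first move is to N37.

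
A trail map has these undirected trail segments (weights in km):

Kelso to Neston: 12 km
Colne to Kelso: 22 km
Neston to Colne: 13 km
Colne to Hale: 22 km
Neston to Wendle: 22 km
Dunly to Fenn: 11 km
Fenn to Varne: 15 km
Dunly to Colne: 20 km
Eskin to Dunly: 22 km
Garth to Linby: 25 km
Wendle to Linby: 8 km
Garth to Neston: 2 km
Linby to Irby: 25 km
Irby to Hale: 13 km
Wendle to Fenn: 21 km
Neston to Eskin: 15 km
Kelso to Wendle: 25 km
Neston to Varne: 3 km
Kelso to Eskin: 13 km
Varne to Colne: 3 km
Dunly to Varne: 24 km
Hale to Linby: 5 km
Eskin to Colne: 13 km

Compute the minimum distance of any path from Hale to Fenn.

Shortest distances from Hale:
Hale: 0
Linby: 5  (via Hale)
Wendle: 13  (via Linby)
Irby: 13  (via Hale)
Colne: 22  (via Hale)
Varne: 25  (via Colne)
Neston: 28  (via Varne)
Garth: 30  (via Linby)
Fenn: 34  (via Wendle)
Shortest route: Hale–Linby–Wendle–Fenn = 34 km.

34 km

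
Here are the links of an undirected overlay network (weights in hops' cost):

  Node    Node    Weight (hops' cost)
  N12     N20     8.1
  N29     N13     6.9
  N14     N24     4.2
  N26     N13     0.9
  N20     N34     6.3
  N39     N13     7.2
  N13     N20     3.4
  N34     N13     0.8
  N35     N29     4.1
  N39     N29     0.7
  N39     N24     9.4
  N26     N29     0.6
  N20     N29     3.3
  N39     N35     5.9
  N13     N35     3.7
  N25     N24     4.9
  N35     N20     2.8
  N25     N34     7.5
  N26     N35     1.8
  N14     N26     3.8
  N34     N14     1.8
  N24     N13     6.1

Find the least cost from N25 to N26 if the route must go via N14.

12.6 hops' cost

Best N25 to N14: N25–N24–N14 costing 9.1
Best N14 to N26: N14–N34–N13–N26 costing 3.5
Total via N14: 9.1 + 3.5 = 12.6 hops' cost.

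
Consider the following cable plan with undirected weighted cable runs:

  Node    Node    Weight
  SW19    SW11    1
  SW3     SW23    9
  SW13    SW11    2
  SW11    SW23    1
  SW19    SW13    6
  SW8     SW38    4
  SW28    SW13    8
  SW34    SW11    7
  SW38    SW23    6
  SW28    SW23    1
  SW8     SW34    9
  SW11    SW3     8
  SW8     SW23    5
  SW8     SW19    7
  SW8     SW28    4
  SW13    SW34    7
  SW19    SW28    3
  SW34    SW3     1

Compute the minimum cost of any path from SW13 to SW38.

9

Shortest distances from SW13:
SW13: 0
SW11: 2  (via SW13)
SW19: 3  (via SW11)
SW23: 3  (via SW11)
SW28: 4  (via SW23)
SW34: 7  (via SW13)
SW8: 8  (via SW23)
SW3: 8  (via SW34)
SW38: 9  (via SW23)
Shortest route: SW13 → SW11 → SW23 → SW38 = 9.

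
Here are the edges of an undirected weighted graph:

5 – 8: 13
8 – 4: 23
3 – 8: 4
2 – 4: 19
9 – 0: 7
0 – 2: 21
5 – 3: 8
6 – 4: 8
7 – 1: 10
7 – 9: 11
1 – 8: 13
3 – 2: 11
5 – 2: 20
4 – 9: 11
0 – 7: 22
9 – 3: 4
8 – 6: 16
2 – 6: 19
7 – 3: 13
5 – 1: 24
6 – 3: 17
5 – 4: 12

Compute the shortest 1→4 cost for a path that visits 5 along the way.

36

Best 1 to 5: 1–5 costing 24
Best 5 to 4: 5–4 costing 12
Total via 5: 24 + 12 = 36.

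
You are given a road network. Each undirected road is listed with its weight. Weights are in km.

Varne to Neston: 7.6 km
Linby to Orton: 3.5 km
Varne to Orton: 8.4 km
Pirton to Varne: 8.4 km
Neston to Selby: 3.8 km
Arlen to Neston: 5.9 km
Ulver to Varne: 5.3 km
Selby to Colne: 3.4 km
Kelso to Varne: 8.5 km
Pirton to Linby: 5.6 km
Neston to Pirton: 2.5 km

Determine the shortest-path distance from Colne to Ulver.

20.1 km

Enumerating some paths:
Colne → Selby → Neston → Pirton → Varne → Ulver: 3.4+3.8+2.5+8.4+5.3 = 23.4
Colne → Selby → Neston → Varne → Ulver: 3.4+3.8+7.6+5.3 = 20.1
Cheapest is Colne → Selby → Neston → Varne → Ulver at 20.1 km.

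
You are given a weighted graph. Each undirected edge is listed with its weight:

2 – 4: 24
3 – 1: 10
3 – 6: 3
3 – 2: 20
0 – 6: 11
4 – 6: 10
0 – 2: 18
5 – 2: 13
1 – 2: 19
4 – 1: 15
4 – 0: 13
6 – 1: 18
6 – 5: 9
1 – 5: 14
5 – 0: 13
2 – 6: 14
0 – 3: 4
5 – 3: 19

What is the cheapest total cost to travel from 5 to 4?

19

Candidate routes:
5 - 1 - 4: 14+15 = 29
5 - 0 - 4: 13+13 = 26
5 - 6 - 4: 9+10 = 19
Cheapest is 5 - 6 - 4 at 19.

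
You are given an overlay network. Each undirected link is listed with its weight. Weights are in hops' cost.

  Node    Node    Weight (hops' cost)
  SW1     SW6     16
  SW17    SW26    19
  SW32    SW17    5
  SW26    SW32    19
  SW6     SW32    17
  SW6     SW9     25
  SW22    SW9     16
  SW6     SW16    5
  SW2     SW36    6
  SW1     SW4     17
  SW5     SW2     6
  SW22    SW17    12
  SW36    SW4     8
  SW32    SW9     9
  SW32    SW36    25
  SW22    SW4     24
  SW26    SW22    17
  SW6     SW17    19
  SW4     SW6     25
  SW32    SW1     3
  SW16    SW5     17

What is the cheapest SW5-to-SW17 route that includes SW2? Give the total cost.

Shortest SW5→SW2: SW5–SW2 = 6
Best SW2 to SW17: SW2–SW36–SW32–SW17 costing 36
Total via SW2: 6 + 36 = 42 hops' cost.

42 hops' cost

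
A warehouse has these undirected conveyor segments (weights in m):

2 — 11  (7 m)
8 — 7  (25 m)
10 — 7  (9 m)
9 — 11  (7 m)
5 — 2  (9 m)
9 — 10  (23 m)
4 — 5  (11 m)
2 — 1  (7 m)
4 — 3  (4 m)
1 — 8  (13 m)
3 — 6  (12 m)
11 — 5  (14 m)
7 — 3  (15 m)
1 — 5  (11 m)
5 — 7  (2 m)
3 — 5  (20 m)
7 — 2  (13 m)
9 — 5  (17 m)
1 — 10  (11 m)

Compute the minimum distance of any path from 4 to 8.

Running Dijkstra from 4:
4: 0
3: 4  (via 4)
5: 11  (via 4)
7: 13  (via 5)
6: 16  (via 3)
2: 20  (via 5)
1: 22  (via 5)
10: 22  (via 7)
11: 25  (via 5)
9: 28  (via 5)
8: 35  (via 1)
Shortest route: 4 → 5 → 1 → 8 = 35 m.

35 m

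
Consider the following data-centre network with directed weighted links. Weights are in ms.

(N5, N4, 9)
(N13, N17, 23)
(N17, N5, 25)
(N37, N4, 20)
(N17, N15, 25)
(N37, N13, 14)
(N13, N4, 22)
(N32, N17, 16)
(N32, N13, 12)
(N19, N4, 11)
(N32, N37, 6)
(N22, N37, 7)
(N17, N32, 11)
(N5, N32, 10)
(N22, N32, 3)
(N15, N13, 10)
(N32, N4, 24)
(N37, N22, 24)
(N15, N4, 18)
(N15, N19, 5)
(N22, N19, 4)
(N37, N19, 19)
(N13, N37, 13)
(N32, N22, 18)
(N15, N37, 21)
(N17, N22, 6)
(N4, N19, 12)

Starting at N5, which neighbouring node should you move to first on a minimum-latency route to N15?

Enumerating some paths:
N5 - N32 - N13 - N17 - N15: 10+12+23+25 = 70
N5 - N32 - N17 - N15: 10+16+25 = 51
Cheapest is N5 - N32 - N17 - N15 at 51 ms.
So from N5 the first move is to N32.

N32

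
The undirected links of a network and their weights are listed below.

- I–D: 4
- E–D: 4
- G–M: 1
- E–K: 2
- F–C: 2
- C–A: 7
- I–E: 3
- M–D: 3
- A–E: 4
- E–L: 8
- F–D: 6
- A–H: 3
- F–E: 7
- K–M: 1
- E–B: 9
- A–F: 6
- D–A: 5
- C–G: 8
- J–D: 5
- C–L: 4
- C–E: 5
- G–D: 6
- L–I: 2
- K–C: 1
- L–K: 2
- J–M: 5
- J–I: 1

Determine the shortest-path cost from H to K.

Candidate routes:
H–A–F–C–K: 3+6+2+1 = 12
H–A–C–K: 3+7+1 = 11
H–A–E–K: 3+4+2 = 9
The minimum is 9 via H–A–E–K.

9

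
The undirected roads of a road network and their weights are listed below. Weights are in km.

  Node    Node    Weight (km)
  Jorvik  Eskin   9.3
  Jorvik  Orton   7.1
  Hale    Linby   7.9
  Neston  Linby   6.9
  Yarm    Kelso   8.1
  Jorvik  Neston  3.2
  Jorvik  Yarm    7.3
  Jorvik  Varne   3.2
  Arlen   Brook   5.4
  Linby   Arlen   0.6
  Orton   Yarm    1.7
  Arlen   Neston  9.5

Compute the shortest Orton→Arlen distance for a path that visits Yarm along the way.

Best Orton to Yarm: Orton → Yarm costing 1.7
Best Yarm to Arlen: Yarm → Jorvik → Neston → Linby → Arlen costing 18
Total via Yarm: 1.7 + 18 = 19.7 km.

19.7 km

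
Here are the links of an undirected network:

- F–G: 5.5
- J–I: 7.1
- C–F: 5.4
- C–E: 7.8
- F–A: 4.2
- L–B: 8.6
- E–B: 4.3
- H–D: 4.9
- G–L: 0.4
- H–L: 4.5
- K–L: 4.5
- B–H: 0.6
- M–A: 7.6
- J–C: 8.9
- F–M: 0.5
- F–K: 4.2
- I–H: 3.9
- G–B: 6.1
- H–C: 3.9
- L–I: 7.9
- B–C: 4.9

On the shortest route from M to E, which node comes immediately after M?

Enumerating some paths:
M–F–C–H–B–E: 0.5+5.4+3.9+0.6+4.3 = 14.7
M–F–C–E: 0.5+5.4+7.8 = 13.7
M–F–C–B–E: 0.5+5.4+4.9+4.3 = 15.1
Cheapest is M–F–C–E at 13.7.
So from M the first move is to F.

F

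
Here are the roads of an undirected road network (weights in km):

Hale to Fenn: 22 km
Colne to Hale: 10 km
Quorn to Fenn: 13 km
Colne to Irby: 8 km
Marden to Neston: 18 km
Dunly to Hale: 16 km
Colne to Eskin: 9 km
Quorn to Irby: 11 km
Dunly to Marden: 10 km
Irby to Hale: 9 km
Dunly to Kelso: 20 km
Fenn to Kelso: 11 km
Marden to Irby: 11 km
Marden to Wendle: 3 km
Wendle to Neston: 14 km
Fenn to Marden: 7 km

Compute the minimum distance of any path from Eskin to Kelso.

Candidate routes:
Eskin - Colne - Irby - Marden - Fenn - Kelso: 9+8+11+7+11 = 46
Eskin - Colne - Irby - Quorn - Fenn - Kelso: 9+8+11+13+11 = 52
Eskin - Colne - Hale - Fenn - Kelso: 9+10+22+11 = 52
The minimum is 46 km via Eskin - Colne - Irby - Marden - Fenn - Kelso.

46 km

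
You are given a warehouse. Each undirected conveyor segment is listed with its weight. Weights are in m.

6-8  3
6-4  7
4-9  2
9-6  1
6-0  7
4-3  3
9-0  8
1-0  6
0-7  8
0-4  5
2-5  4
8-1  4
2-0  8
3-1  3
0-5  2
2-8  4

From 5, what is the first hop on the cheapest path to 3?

Enumerating some paths:
5 - 0 - 9 - 4 - 3: 2+8+2+3 = 15
5 - 0 - 4 - 3: 2+5+3 = 10
5 - 0 - 1 - 3: 2+6+3 = 11
The minimum is 10 m via 5 - 0 - 4 - 3.
So from 5 the first move is to 0.

0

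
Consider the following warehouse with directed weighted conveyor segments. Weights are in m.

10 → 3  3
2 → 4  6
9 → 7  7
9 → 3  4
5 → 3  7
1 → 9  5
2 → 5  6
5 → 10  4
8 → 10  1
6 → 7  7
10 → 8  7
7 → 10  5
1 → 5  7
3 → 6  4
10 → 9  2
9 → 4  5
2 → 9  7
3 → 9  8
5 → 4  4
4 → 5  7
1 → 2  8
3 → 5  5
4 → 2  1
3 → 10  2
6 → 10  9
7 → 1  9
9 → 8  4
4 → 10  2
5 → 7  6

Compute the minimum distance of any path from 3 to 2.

10 m

Settle nodes by increasing distance from 3:
3: 0
10: 2  (via 3)
6: 4  (via 3)
9: 4  (via 10)
5: 5  (via 3)
8: 8  (via 9)
4: 9  (via 9)
2: 10  (via 4)
Shortest route: 3 → 10 → 9 → 4 → 2 = 10 m.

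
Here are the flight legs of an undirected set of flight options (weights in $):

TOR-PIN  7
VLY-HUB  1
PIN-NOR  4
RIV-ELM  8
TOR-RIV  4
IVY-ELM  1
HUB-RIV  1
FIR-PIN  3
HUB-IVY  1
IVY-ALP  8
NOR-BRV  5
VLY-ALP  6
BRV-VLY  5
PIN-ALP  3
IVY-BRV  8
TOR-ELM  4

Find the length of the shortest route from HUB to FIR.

$13

Enumerating some paths:
HUB → VLY → ALP → PIN → FIR: 1+6+3+3 = 13
HUB → IVY → ALP → PIN → FIR: 1+8+3+3 = 15
Cheapest is HUB → VLY → ALP → PIN → FIR at $13.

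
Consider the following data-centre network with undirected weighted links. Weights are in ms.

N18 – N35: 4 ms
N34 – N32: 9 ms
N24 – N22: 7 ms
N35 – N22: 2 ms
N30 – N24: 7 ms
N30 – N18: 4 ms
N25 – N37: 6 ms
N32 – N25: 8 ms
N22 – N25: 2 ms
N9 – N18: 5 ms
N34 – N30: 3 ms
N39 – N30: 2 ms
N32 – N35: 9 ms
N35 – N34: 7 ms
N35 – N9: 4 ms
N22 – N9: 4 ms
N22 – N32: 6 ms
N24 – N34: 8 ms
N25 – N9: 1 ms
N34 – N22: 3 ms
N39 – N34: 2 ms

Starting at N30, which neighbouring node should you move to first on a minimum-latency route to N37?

Compare a few routes:
N30–N34–N22–N25–N37: 3+3+2+6 = 14
N30–N18–N9–N25–N37: 4+5+1+6 = 16
N30–N39–N34–N22–N25–N37: 2+2+3+2+6 = 15
Cheapest is N30–N34–N22–N25–N37 at 14 ms.
So from N30 the first move is to N34.

N34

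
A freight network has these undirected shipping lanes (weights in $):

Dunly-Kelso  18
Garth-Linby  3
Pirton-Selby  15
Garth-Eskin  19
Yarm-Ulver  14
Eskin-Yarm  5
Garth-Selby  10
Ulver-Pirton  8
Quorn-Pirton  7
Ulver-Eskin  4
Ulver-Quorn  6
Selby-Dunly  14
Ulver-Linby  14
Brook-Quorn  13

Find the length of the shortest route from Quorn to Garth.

$23

Settle nodes by increasing distance from Quorn:
Quorn: 0
Ulver: 6  (via Quorn)
Pirton: 7  (via Quorn)
Eskin: 10  (via Ulver)
Brook: 13  (via Quorn)
Yarm: 15  (via Eskin)
Linby: 20  (via Ulver)
Selby: 22  (via Pirton)
Garth: 23  (via Linby)
Shortest route: Quorn → Ulver → Linby → Garth = $23.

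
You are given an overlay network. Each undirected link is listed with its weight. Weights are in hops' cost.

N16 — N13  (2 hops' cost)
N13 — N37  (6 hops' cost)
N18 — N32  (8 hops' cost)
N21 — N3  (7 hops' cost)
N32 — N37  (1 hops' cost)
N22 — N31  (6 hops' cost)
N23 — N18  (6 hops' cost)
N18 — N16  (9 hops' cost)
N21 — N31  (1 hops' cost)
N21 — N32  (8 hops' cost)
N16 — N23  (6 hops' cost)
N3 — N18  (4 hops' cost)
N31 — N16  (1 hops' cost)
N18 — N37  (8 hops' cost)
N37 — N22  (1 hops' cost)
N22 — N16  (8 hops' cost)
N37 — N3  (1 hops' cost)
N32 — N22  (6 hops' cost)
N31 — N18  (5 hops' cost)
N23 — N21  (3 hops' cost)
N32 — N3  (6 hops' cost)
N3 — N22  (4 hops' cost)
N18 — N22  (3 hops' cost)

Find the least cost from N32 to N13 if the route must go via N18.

13 hops' cost

Best N32 to N18: N32 → N37 → N22 → N18 costing 5
Best N18 to N13: N18 → N31 → N16 → N13 costing 8
Total via N18: 5 + 8 = 13 hops' cost.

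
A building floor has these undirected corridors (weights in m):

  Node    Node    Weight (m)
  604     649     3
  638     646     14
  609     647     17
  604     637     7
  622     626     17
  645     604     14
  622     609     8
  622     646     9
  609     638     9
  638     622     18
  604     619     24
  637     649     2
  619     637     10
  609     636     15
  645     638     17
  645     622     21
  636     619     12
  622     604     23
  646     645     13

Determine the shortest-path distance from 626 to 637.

Running Dijkstra from 626:
626: 0
622: 17  (via 626)
609: 25  (via 622)
646: 26  (via 622)
638: 34  (via 609)
645: 38  (via 622)
636: 40  (via 609)
604: 40  (via 622)
647: 42  (via 609)
649: 43  (via 604)
637: 45  (via 649)
Shortest route: 626 → 622 → 604 → 649 → 637 = 45 m.

45 m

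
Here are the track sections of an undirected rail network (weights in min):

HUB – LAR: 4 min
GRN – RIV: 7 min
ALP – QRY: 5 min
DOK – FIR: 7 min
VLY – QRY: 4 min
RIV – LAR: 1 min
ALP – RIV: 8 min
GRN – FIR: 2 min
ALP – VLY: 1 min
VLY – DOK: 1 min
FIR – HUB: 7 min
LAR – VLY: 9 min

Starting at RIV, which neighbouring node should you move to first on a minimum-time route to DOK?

Compare a few routes:
RIV → LAR → VLY → DOK: 1+9+1 = 11
RIV → ALP → VLY → DOK: 8+1+1 = 10
RIV → GRN → FIR → DOK: 7+2+7 = 16
RIV → ALP → QRY → VLY → DOK: 8+5+4+1 = 18
The minimum is 10 min via RIV → ALP → VLY → DOK.
So from RIV the first move is to ALP.

ALP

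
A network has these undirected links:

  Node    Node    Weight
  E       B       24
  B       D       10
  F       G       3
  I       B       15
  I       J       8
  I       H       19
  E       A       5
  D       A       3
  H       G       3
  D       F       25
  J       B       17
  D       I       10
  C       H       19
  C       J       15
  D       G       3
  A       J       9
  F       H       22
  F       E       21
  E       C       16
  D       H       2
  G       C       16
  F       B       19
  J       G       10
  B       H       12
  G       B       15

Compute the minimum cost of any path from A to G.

Shortest distances from A:
A: 0
D: 3  (via A)
E: 5  (via A)
H: 5  (via D)
G: 6  (via D)
Shortest route: A → D → G = 6.

6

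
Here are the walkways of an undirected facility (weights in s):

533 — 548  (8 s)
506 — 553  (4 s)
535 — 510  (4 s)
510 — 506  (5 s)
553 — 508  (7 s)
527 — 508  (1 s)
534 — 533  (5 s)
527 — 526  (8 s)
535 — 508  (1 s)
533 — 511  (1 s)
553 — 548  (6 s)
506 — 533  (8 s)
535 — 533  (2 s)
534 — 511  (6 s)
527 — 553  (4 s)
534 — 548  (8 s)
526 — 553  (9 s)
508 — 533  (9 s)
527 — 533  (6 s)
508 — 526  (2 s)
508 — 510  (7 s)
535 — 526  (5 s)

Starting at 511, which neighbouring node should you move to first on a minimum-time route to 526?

Enumerating some paths:
511–533–535–508–526: 1+2+1+2 = 6
511–533–527–508–526: 1+6+1+2 = 10
511–533–535–526: 1+2+5 = 8
The minimum is 6 s via 511–533–535–508–526.
So from 511 the first move is to 533.

533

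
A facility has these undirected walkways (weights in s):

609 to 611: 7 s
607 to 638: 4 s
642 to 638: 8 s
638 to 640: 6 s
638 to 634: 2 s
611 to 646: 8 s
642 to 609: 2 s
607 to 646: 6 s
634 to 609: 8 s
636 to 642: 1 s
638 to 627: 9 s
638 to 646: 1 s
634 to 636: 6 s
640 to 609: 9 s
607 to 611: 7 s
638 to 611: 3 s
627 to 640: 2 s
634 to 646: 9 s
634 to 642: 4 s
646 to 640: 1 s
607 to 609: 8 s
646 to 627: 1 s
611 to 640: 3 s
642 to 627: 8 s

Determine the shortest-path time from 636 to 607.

11 s

Candidate routes:
636 - 642 - 609 - 607: 1+2+8 = 11
636 - 642 - 638 - 607: 1+8+4 = 13
636 - 634 - 638 - 607: 6+2+4 = 12
Cheapest is 636 - 642 - 609 - 607 at 11 s.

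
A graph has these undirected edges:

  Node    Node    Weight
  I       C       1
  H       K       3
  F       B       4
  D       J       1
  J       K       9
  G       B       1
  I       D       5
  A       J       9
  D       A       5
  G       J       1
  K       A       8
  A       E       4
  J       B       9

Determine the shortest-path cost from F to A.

Compare a few routes:
F–B–G–J–A: 4+1+1+9 = 15
F–B–J–D–A: 4+9+1+5 = 19
F–B–G–J–D–A: 4+1+1+1+5 = 12
Cheapest is F–B–G–J–D–A at 12.

12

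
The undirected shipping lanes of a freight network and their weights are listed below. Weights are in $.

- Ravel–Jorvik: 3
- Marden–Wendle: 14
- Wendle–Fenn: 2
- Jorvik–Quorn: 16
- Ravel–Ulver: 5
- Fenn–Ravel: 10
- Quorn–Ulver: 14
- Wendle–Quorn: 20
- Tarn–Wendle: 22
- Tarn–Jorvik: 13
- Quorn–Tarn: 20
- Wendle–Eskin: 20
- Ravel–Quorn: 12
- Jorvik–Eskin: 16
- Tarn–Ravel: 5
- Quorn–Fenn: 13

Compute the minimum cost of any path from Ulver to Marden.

$31

Compare a few routes:
Ulver → Ravel → Quorn → Fenn → Wendle → Marden: 5+12+13+2+14 = 46
Ulver → Ravel → Fenn → Wendle → Marden: 5+10+2+14 = 31
Ulver → Ravel → Tarn → Wendle → Marden: 5+5+22+14 = 46
Ulver → Quorn → Fenn → Wendle → Marden: 14+13+2+14 = 43
The minimum is $31 via Ulver → Ravel → Fenn → Wendle → Marden.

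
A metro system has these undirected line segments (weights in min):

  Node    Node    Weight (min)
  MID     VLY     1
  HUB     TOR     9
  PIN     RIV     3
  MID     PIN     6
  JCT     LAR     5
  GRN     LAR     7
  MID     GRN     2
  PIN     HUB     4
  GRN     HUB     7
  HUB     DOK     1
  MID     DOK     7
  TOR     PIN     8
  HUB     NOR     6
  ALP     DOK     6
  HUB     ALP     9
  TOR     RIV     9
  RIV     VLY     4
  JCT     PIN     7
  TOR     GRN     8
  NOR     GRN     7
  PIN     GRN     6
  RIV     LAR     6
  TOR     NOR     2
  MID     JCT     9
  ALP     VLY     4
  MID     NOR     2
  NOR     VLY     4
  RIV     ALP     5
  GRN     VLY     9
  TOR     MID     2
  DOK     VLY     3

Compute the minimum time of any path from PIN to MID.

Enumerating some paths:
PIN → GRN → MID: 6+2 = 8
PIN → MID: 6 = 6
PIN → RIV → VLY → MID: 3+4+1 = 8
The minimum is 6 min via PIN → MID.

6 min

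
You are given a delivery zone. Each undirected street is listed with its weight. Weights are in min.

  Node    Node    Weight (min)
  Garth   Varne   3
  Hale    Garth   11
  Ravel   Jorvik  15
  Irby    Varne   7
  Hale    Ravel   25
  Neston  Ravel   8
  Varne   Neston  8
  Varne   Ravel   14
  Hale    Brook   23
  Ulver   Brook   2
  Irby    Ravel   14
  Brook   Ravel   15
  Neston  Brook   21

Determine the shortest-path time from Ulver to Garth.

34 min

Settle nodes by increasing distance from Ulver:
Ulver: 0
Brook: 2  (via Ulver)
Ravel: 17  (via Brook)
Neston: 23  (via Brook)
Hale: 25  (via Brook)
Varne: 31  (via Ravel)
Irby: 31  (via Ravel)
Jorvik: 32  (via Ravel)
Garth: 34  (via Varne)
Shortest route: Ulver → Brook → Ravel → Varne → Garth = 34 min.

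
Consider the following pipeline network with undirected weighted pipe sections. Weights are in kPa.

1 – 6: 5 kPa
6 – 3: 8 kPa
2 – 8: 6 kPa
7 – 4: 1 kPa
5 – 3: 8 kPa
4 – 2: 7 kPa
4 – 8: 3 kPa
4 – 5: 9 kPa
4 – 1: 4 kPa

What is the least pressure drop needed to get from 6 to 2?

16 kPa

Compare a few routes:
6–1–4–2: 5+4+7 = 16
6–1–4–8–2: 5+4+3+6 = 18
Cheapest is 6–1–4–2 at 16 kPa.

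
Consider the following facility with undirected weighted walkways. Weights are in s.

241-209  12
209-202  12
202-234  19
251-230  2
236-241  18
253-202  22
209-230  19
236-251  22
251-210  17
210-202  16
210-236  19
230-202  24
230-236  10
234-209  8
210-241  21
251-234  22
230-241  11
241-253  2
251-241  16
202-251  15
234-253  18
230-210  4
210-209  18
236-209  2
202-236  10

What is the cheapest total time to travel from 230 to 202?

Enumerating some paths:
230–236–202: 10+10 = 20
230–251–202: 2+15 = 17
230–202: 24 = 24
230–210–202: 4+16 = 20
The minimum is 17 s via 230–251–202.

17 s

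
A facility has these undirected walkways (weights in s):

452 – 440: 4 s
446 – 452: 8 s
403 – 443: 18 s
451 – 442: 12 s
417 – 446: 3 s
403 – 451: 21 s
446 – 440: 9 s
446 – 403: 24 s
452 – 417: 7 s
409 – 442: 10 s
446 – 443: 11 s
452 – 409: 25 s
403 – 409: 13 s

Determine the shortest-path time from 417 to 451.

Compare a few routes:
417 → 446 → 443 → 403 → 451: 3+11+18+21 = 53
417 → 446 → 403 → 451: 3+24+21 = 48
Cheapest is 417 → 446 → 403 → 451 at 48 s.

48 s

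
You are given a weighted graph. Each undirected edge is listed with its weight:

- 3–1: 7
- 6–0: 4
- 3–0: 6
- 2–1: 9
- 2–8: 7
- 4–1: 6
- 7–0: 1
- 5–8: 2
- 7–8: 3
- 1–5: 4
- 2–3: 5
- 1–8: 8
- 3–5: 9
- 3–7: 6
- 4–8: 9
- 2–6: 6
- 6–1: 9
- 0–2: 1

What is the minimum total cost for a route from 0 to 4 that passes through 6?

19

Best 0 to 6: 0–6 costing 4
Shortest 6→4: 6–1–4 = 15
Total via 6: 4 + 15 = 19.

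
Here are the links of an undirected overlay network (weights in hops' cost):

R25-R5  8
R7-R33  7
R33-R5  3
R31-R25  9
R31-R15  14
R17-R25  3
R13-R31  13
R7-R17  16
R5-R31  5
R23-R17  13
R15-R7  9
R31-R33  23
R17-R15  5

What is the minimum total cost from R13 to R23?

38 hops' cost

Shortest distances from R13:
R13: 0
R31: 13  (via R13)
R5: 18  (via R31)
R33: 21  (via R5)
R25: 22  (via R31)
R17: 25  (via R25)
R15: 27  (via R31)
R7: 28  (via R33)
R23: 38  (via R17)
Shortest route: R13–R31–R25–R17–R23 = 38 hops' cost.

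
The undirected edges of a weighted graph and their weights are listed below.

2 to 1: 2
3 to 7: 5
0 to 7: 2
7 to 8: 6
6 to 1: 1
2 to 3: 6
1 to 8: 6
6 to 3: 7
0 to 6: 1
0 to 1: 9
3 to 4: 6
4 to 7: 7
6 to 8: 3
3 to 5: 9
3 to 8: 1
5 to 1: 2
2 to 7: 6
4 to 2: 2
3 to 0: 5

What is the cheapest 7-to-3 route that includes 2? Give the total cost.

12

Shortest 7→2: 7–2 = 6
Best 2 to 3: 2–3 costing 6
Total via 2: 6 + 6 = 12.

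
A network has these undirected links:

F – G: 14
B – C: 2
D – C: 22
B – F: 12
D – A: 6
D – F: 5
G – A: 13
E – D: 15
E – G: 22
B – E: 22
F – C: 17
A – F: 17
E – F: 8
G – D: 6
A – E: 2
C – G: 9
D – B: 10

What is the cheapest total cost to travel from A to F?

Settle nodes by increasing distance from A:
A: 0
E: 2  (via A)
D: 6  (via A)
F: 10  (via E)
Shortest route: A–E–F = 10.

10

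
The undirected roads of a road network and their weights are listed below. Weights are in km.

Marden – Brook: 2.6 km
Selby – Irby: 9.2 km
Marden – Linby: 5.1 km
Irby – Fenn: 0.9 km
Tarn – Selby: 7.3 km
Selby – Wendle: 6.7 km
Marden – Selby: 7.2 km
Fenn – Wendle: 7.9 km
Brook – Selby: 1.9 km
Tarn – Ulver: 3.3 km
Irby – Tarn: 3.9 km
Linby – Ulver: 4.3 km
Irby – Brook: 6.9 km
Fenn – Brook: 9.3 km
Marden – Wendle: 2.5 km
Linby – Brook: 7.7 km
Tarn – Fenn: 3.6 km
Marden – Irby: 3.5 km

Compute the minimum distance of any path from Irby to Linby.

8.6 km

Settle nodes by increasing distance from Irby:
Irby: 0
Fenn: 0.9  (via Irby)
Marden: 3.5  (via Irby)
Tarn: 3.9  (via Irby)
Wendle: 6  (via Marden)
Brook: 6.1  (via Marden)
Ulver: 7.2  (via Tarn)
Selby: 8  (via Brook)
Linby: 8.6  (via Marden)
Shortest route: Irby → Marden → Linby = 8.6 km.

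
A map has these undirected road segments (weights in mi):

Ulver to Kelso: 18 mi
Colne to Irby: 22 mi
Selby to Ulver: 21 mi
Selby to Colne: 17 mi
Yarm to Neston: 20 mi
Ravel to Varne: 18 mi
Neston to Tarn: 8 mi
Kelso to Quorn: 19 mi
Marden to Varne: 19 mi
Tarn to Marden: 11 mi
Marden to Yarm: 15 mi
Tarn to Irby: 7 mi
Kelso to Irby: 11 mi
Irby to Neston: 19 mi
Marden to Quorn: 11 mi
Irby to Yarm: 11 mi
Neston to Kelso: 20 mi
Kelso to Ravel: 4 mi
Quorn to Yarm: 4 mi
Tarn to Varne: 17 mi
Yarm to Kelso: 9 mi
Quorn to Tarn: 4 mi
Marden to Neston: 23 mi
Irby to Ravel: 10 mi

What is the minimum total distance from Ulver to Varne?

Shortest distances from Ulver:
Ulver: 0
Kelso: 18  (via Ulver)
Selby: 21  (via Ulver)
Ravel: 22  (via Kelso)
Yarm: 27  (via Kelso)
Irby: 29  (via Kelso)
Quorn: 31  (via Yarm)
Tarn: 35  (via Quorn)
Neston: 38  (via Kelso)
Colne: 38  (via Selby)
Varne: 40  (via Ravel)
Shortest route: Ulver–Kelso–Ravel–Varne = 40 mi.

40 mi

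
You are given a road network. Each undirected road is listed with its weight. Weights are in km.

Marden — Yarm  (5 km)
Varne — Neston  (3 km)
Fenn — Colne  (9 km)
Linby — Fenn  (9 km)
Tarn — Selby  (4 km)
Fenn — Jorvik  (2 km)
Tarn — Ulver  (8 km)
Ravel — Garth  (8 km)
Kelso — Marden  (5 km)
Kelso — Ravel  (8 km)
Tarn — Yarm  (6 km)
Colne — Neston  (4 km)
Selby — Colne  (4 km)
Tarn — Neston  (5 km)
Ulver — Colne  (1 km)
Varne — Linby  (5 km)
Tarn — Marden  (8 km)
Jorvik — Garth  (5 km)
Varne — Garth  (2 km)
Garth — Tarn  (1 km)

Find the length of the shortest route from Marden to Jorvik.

Enumerating some paths:
Marden–Tarn–Neston–Varne–Garth–Jorvik: 8+5+3+2+5 = 23
Marden–Yarm–Tarn–Neston–Varne–Garth–Jorvik: 5+6+5+3+2+5 = 26
Marden–Yarm–Tarn–Garth–Jorvik: 5+6+1+5 = 17
Marden–Tarn–Garth–Jorvik: 8+1+5 = 14
The minimum is 14 km via Marden–Tarn–Garth–Jorvik.

14 km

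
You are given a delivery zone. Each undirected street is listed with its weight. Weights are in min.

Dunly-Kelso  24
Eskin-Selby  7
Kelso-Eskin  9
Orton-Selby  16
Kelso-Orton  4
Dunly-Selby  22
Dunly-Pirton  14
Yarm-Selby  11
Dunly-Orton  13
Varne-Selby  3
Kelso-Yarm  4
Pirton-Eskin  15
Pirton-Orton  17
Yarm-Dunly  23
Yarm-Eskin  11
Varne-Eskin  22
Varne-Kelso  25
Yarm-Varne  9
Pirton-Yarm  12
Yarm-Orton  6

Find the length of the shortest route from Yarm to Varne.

Compare a few routes:
Yarm → Varne: 9 = 9
Yarm → Eskin → Selby → Varne: 11+7+3 = 21
Yarm → Selby → Varne: 11+3 = 14
Cheapest is Yarm → Varne at 9 min.

9 min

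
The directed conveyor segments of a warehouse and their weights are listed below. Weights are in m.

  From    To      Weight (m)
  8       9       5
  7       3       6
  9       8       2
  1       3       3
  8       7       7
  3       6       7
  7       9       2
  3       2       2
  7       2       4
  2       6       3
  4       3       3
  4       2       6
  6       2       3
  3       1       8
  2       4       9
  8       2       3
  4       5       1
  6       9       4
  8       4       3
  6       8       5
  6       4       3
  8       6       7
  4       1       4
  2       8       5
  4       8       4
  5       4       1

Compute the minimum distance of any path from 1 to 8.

Enumerating some paths:
1–3–2–6–8: 3+2+3+5 = 13
1–3–2–8: 3+2+5 = 10
Cheapest is 1–3–2–8 at 10 m.

10 m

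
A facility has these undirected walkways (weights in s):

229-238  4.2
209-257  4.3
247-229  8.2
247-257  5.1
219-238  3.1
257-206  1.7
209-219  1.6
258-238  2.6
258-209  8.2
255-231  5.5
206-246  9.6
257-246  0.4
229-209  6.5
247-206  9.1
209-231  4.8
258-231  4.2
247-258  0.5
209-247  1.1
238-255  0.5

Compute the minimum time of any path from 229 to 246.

11.2 s

Candidate routes:
229–238–258–247–257–246: 4.2+2.6+0.5+5.1+0.4 = 12.8
229–238–258–247–209–257–246: 4.2+2.6+0.5+1.1+4.3+0.4 = 13.1
229–209–257–246: 6.5+4.3+0.4 = 11.2
229–209–247–257–246: 6.5+1.1+5.1+0.4 = 13.1
Cheapest is 229–209–257–246 at 11.2 s.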